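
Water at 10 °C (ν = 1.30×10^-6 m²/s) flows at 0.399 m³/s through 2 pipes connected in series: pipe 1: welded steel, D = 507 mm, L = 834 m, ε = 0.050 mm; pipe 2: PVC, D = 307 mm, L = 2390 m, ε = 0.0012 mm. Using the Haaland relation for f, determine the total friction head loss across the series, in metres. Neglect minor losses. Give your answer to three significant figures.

Pipe 1: V = 1.976 m/s, Re = 7.71×10^5, ε/D = 9.86×10^-5, f = 0.01361, h_1 = f(L/D)V²/2g = 4.458 m
Pipe 2: V = 5.390 m/s, Re = 1.27×10^6, ε/D = 3.91×10^-6, f = 0.01121, h_2 = f(L/D)V²/2g = 129.2 m
Series → Q common, losses add: H = Σh = 133.7 m

H ≈ 134 m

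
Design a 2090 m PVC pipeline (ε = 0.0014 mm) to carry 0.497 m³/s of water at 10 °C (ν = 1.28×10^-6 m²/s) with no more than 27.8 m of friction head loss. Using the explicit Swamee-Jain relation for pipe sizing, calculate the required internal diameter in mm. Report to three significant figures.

D ≈ 451 mm

Swamee-Jain (Type III): D = 0.66·[ε^1.25·(LQ²/(gh_f))^4.75 + ν·Q^9.4·(L/(gh_f))^5.2]^0.04
LQ²/(gh_f) = 1.893; L/(gh_f) = 7.664
Term 1 = ε^1.25·(…)^4.75 = 9.98×10^-7; Term 2 = ν·Q^9.4·(…)^5.2 = 7.11×10^-5
D = 0.66·(9.98×10^-7 + 7.11×10^-5)^0.04 = 0.4507 m = 451 mm
Check: V = 3.12 m/s, Re = 1.10×10^6, f = 0.01151, h_f = 26.4 m ≈ 27.8 m ✓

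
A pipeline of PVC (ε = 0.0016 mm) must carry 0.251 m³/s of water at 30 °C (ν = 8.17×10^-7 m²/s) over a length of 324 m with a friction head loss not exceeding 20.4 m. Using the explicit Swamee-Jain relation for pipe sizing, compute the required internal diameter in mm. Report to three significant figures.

Swamee-Jain (Type III): D = 0.66·[ε^1.25·(LQ²/(gh_f))^4.75 + ν·Q^9.4·(L/(gh_f))^5.2]^0.04
LQ²/(gh_f) = 0.1020; L/(gh_f) = 1.619
Term 1 = ε^1.25·(…)^4.75 = 1.11×10^-12; Term 2 = ν·Q^9.4·(…)^5.2 = 2.28×10^-11
D = 0.66·(1.11×10^-12 + 2.28×10^-11)^0.04 = 0.2481 m = 248 mm
Check: V = 5.19 m/s, Re = 1.58×10^6, f = 0.01098, h_f = 19.7 m ≈ 20.4 m ✓

D ≈ 248 mm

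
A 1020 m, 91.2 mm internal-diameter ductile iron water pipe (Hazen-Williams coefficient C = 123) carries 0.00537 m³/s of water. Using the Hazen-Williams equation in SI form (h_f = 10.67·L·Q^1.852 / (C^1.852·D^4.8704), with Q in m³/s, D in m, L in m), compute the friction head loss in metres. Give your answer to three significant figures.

h_f = 10.67·1020·0.00537^1.852 / (123^1.852·0.0912^4.8704) = 10.65 m

h_f ≈ 10.7 m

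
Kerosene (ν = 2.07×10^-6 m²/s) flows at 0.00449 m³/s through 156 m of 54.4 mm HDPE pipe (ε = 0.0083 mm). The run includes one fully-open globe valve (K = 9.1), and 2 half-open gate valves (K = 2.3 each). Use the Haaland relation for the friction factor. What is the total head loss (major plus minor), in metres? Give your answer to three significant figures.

V = 4Q/(πD²) = 1.932 m/s; V²/2g = 0.1902 m
Re = 5.08×10^4, ε/D = 1.53×10^-4 → f = 0.02109 (Haaland)
Major: h_f = f(L/D)·V²/2g = 0.02109·2868·0.1902 = 11.50 m
Minor: ΣK = 13.7; h_m = ΣK·V²/2g = 2.606 m
Total H_L = 11.50 + 2.606 = 14.11 m

H_L ≈ 14.1 m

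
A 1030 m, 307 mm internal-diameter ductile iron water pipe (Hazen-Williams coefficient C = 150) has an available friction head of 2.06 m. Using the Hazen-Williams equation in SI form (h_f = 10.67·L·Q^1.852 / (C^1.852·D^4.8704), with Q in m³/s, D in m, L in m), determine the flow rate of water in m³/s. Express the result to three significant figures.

Q ≈ 0.0653 m³/s

Rearranging: Q = [h_f·C^1.852·D^4.8704 / (10.67·L)]^(1/1.852)
Q = [2.06·150^1.852·0.307^4.8704 / (10.67·1030)]^0.540 = 0.06529 m³/s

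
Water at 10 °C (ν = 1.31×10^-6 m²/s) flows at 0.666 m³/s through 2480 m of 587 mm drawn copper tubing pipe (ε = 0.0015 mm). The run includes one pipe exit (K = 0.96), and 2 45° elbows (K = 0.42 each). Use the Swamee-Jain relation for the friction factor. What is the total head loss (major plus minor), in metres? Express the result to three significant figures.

V = 4Q/(πD²) = 2.461 m/s; V²/2g = 0.3087 m
Re = 1.10×10^6, ε/D = 2.56×10^-6 → f = 0.01149 (Swamee-Jain)
Major: h_f = f(L/D)·V²/2g = 0.01149·4225·0.3087 = 14.98 m
Minor: ΣK = 1.80; h_m = ΣK·V²/2g = 0.5556 m
Total H_L = 14.98 + 0.5556 = 15.54 m

H_L ≈ 15.5 m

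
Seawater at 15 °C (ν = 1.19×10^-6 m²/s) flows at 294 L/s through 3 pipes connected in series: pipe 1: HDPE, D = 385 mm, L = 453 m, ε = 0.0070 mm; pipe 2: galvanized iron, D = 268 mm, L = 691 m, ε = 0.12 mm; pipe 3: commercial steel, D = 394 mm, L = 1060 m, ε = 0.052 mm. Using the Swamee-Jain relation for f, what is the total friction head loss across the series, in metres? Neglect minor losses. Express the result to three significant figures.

H ≈ 76.2 m

Pipe 1: V = 2.525 m/s, Re = 8.17×10^5, ε/D = 1.82×10^-5, f = 0.01240, h_1 = f(L/D)V²/2g = 4.742 m
Pipe 2: V = 5.212 m/s, Re = 1.17×10^6, ε/D = 4.48×10^-4, f = 0.01685, h_2 = f(L/D)V²/2g = 60.16 m
Pipe 3: V = 2.411 m/s, Re = 7.98×10^5, ε/D = 1.32×10^-4, f = 0.01420, h_3 = f(L/D)V²/2g = 11.32 m
Series → Q common, losses add: H = Σh = 76.22 m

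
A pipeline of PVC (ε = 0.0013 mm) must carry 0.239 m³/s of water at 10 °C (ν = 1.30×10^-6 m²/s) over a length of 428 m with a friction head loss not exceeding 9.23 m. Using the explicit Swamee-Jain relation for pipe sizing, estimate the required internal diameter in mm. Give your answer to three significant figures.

Swamee-Jain (Type III): D = 0.66·[ε^1.25·(LQ²/(gh_f))^4.75 + ν·Q^9.4·(L/(gh_f))^5.2]^0.04
LQ²/(gh_f) = 0.2700; L/(gh_f) = 4.727
Term 1 = ε^1.25·(…)^4.75 = 8.74×10^-11; Term 2 = ν·Q^9.4·(…)^5.2 = 6.01×10^-9
D = 0.66·(8.74×10^-11 + 6.01×10^-9)^0.04 = 0.3097 m = 310 mm
Check: V = 3.17 m/s, Re = 7.56×10^5, f = 0.01226, h_f = 8.69 m ≈ 9.23 m ✓

D ≈ 310 mm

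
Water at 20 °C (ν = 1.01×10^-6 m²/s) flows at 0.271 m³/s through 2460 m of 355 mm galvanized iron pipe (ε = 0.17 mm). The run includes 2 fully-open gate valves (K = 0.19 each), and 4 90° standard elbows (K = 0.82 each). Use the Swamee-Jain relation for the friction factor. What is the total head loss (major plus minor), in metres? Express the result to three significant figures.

V = 4Q/(πD²) = 2.738 m/s; V²/2g = 0.3821 m
Re = 9.62×10^5, ε/D = 4.79×10^-4 → f = 0.01718 (Swamee-Jain)
Major: h_f = f(L/D)·V²/2g = 0.01718·6930·0.3821 = 45.48 m
Minor: ΣK = 3.66; h_m = ΣK·V²/2g = 1.398 m
Total H_L = 45.48 + 1.398 = 46.87 m

H_L ≈ 46.9 m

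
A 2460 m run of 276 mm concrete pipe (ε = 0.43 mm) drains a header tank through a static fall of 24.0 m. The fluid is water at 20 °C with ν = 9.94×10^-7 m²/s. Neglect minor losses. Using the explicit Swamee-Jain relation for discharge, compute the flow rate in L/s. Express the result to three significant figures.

Q ≈ 91.8 L/s

Swamee-Jain (Type II): Q = -0.965·√(gD⁵h_f/L)·ln[ε/(3.7D) + √(3.17ν²L/(gD³h_f))]
√(gD⁵h_f/L) = √(9.81·0.276⁵·24.0/2460) = 0.01238
ε/(3.7D) = 4.21×10^-4; √(3.17ν²L/(gD³h_f)) = 3.95×10^-5
Q = -0.965·0.01238·ln(4.605×10^-4) = 0.09179 m³/s
Check: V = 1.53 m/s, Re = 4.26×10^5, f = 0.02258, h_f = 24.1 m ≈ 24.0 m ✓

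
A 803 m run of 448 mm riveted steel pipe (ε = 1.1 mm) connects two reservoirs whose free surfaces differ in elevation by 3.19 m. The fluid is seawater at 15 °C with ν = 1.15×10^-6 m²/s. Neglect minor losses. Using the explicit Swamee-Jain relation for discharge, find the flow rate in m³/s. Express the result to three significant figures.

Q ≈ 0.186 m³/s

Swamee-Jain (Type II): Q = -0.965·√(gD⁵h_f/L)·ln[ε/(3.7D) + √(3.17ν²L/(gD³h_f))]
√(gD⁵h_f/L) = √(9.81·0.448⁵·3.19/803) = 0.02652
ε/(3.7D) = 6.64×10^-4; √(3.17ν²L/(gD³h_f)) = 3.46×10^-5
Q = -0.965·0.02652·ln(6.982×10^-4) = 0.1860 m³/s
Check: V = 1.18 m/s, Re = 4.60×10^5, f = 0.02521, h_f = 3.21 m ≈ 3.19 m ✓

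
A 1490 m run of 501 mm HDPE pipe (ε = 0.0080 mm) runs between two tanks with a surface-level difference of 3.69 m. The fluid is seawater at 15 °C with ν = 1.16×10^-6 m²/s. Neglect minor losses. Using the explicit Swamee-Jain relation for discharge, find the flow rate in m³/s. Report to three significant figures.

Swamee-Jain (Type II): Q = -0.965·√(gD⁵h_f/L)·ln[ε/(3.7D) + √(3.17ν²L/(gD³h_f))]
√(gD⁵h_f/L) = √(9.81·0.501⁵·3.69/1490) = 0.02769
ε/(3.7D) = 4.32×10^-6; √(3.17ν²L/(gD³h_f)) = 3.74×10^-5
Q = -0.965·0.02769·ln(4.168×10^-5) = 0.2695 m³/s
Check: V = 1.37 m/s, Re = 5.90×10^5, f = 0.01299, h_f = 3.68 m ≈ 3.69 m ✓

Q ≈ 0.270 m³/s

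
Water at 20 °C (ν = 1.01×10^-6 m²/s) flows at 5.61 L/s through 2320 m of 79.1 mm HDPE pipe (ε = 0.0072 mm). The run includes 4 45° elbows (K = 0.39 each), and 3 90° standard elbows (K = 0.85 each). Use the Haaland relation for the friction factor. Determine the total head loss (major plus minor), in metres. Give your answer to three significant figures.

V = 4Q/(πD²) = 1.142 m/s; V²/2g = 0.06643 m
Re = 8.94×10^4, ε/D = 9.10×10^-5 → f = 0.01862 (Haaland)
Major: h_f = f(L/D)·V²/2g = 0.01862·29330·0.06643 = 36.28 m
Minor: ΣK = 4.11; h_m = ΣK·V²/2g = 0.2730 m
Total H_L = 36.28 + 0.2730 = 36.55 m

H_L ≈ 36.5 m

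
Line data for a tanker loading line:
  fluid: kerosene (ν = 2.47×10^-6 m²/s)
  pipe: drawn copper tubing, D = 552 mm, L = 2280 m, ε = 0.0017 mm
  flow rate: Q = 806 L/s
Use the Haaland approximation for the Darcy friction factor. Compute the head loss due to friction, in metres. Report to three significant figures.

h_f ≈ 29.1 m

V = 4Q/(πD²) = 4·0.806/(π·0.552²) = 3.368 m/s
Re = VD/ν = 3.368·0.552/2.47×10^-6 = 7.53×10^5 → turbulent
ε/D = 0.0017/552 = 3.08×10^-6
Haaland: f = 0.01220
h_f = f(L/D)V²/(2g) = 0.01220·(2280/0.552)·3.368²/(2·9.81) = 29.14 m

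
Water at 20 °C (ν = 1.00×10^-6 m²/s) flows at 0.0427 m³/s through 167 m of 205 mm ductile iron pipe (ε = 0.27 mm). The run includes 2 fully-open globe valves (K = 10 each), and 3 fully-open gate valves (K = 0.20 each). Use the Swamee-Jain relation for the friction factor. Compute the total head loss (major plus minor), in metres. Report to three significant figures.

V = 4Q/(πD²) = 1.294 m/s; V²/2g = 0.08530 m
Re = 2.65×10^5, ε/D = 0.00132 → f = 0.02208 (Swamee-Jain)
Major: h_f = f(L/D)·V²/2g = 0.02208·814.6·0.08530 = 1.534 m
Minor: ΣK = 20.6; h_m = ΣK·V²/2g = 1.757 m
Total H_L = 1.534 + 1.757 = 3.291 m

H_L ≈ 3.29 m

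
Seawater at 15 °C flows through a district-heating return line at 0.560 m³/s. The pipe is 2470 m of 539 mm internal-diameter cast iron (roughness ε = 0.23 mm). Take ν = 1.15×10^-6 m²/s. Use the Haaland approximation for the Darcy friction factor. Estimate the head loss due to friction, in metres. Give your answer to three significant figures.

h_f ≈ 23.3 m

V = 4Q/(πD²) = 4·0.560/(π·0.539²) = 2.454 m/s
Re = VD/ν = 2.454·0.539/1.15×10^-6 = 1.15×10^6 → turbulent
ε/D = 0.23/539 = 4.27×10^-4
Haaland: f = 0.01658
h_f = f(L/D)V²/(2g) = 0.01658·(2470/0.539)·2.454²/(2·9.81) = 23.33 m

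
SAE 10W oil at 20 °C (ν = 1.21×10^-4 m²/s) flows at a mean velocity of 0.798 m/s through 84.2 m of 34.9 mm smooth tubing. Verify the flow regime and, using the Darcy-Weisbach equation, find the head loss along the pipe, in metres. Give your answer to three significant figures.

Re = VD/ν = 0.798·0.03490/1.21×10^-4 = 230 → laminar (Re < 2300)
f = 64/Re = 0.2781
h_f = f(L/D)V²/(2g) = 0.2781·(84.2/0.03490)·0.798²/(2·9.81) = 21.77 m

h_f ≈ 21.8 m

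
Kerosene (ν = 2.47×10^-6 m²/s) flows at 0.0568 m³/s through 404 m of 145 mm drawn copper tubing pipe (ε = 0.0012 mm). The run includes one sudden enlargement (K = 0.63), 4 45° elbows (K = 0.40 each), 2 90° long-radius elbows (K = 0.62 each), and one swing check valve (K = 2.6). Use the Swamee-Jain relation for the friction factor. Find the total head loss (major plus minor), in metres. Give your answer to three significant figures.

V = 4Q/(πD²) = 3.440 m/s; V²/2g = 0.6030 m
Re = 2.02×10^5, ε/D = 8.28×10^-6 → f = 0.01558 (Swamee-Jain)
Major: h_f = f(L/D)·V²/2g = 0.01558·2786·0.6030 = 26.18 m
Minor: ΣK = 6.07; h_m = ΣK·V²/2g = 3.660 m
Total H_L = 26.18 + 3.660 = 29.84 m

H_L ≈ 29.8 m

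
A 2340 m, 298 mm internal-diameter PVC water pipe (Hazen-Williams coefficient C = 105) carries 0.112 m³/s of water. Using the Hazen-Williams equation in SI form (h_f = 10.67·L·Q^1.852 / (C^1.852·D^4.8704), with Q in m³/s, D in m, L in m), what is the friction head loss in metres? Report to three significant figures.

h_f ≈ 28.4 m

h_f = 10.67·2340·0.112^1.852 / (105^1.852·0.298^4.8704) = 28.45 m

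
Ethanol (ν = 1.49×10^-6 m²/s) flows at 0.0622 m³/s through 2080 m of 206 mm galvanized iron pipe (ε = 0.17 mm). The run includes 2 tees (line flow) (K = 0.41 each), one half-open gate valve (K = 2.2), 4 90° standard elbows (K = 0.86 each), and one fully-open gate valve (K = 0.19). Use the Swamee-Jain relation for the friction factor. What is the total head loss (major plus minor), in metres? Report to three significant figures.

V = 4Q/(πD²) = 1.866 m/s; V²/2g = 0.1775 m
Re = 2.58×10^5, ε/D = 8.25×10^-4 → f = 0.02015 (Swamee-Jain)
Major: h_f = f(L/D)·V²/2g = 0.02015·10097·0.1775 = 36.12 m
Minor: ΣK = 6.65; h_m = ΣK·V²/2g = 1.180 m
Total H_L = 36.12 + 1.180 = 37.30 m

H_L ≈ 37.3 m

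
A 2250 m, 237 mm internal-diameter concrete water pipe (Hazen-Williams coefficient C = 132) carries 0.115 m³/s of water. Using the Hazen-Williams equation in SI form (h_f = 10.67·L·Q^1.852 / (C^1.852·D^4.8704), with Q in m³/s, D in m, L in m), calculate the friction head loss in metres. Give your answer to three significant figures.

h_f ≈ 57.4 m

h_f = 10.67·2250·0.115^1.852 / (132^1.852·0.237^4.8704) = 57.37 m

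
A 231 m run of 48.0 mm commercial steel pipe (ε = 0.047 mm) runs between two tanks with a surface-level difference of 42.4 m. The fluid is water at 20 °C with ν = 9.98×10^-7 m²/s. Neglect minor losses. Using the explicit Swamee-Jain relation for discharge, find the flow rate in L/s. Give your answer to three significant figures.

Swamee-Jain (Type II): Q = -0.965·√(gD⁵h_f/L)·ln[ε/(3.7D) + √(3.17ν²L/(gD³h_f))]
√(gD⁵h_f/L) = √(9.81·0.0480⁵·42.4/231) = 6.774×10^-4
ε/(3.7D) = 2.65×10^-4; √(3.17ν²L/(gD³h_f)) = 1.26×10^-4
Q = -0.965·6.774×10^-4·ln(3.906×10^-4) = 0.005130 m³/s
Check: V = 2.83 m/s, Re = 1.36×10^5, f = 0.02168, h_f = 42.7 m ≈ 42.4 m ✓

Q ≈ 5.13 L/s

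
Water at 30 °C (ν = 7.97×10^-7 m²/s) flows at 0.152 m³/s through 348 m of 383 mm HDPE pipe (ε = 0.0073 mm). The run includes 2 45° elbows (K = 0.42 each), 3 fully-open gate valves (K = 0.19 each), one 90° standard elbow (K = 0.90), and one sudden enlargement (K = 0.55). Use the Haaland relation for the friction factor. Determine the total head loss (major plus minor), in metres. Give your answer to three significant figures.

V = 4Q/(πD²) = 1.319 m/s; V²/2g = 0.08872 m
Re = 6.34×10^5, ε/D = 1.91×10^-5 → f = 0.01279 (Haaland)
Major: h_f = f(L/D)·V²/2g = 0.01279·908.6·0.08872 = 1.031 m
Minor: ΣK = 2.86; h_m = ΣK·V²/2g = 0.2537 m
Total H_L = 1.031 + 0.2537 = 1.285 m

H_L ≈ 1.28 m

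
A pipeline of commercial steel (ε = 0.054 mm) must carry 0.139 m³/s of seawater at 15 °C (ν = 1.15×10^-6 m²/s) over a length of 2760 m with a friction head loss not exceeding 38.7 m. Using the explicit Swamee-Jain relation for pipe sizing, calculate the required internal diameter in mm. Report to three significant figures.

Swamee-Jain (Type III): D = 0.66·[ε^1.25·(LQ²/(gh_f))^4.75 + ν·Q^9.4·(L/(gh_f))^5.2]^0.04
LQ²/(gh_f) = 0.1405; L/(gh_f) = 7.270
Term 1 = ε^1.25·(…)^4.75 = 4.13×10^-10; Term 2 = ν·Q^9.4·(…)^5.2 = 3.05×10^-10
D = 0.66·(4.13×10^-10 + 3.05×10^-10)^0.04 = 0.2843 m = 284 mm
Check: V = 2.19 m/s, Re = 5.41×10^5, f = 0.01531, h_f = 36.3 m ≈ 38.7 m ✓

D ≈ 284 mm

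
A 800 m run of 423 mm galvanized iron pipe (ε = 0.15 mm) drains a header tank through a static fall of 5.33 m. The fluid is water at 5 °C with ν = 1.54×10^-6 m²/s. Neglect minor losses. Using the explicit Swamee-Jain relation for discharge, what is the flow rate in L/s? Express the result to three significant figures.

Q ≈ 256 L/s

Swamee-Jain (Type II): Q = -0.965·√(gD⁵h_f/L)·ln[ε/(3.7D) + √(3.17ν²L/(gD³h_f))]
√(gD⁵h_f/L) = √(9.81·0.423⁵·5.33/800) = 0.02975
ε/(3.7D) = 9.58×10^-5; √(3.17ν²L/(gD³h_f)) = 3.90×10^-5
Q = -0.965·0.02975·ln(1.348×10^-4) = 0.2558 m³/s
Check: V = 1.82 m/s, Re = 5.00×10^5, f = 0.01679, h_f = 5.36 m ≈ 5.33 m ✓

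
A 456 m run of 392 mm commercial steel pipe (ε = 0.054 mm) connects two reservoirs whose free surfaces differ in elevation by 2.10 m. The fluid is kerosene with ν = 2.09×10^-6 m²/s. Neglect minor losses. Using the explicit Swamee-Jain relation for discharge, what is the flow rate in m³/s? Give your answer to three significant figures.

Q ≈ 0.180 m³/s

Swamee-Jain (Type II): Q = -0.965·√(gD⁵h_f/L)·ln[ε/(3.7D) + √(3.17ν²L/(gD³h_f))]
√(gD⁵h_f/L) = √(9.81·0.392⁵·2.10/456) = 0.02045
ε/(3.7D) = 3.72×10^-5; √(3.17ν²L/(gD³h_f)) = 7.13×10^-5
Q = -0.965·0.02045·ln(1.086×10^-4) = 0.1801 m³/s
Check: V = 1.49 m/s, Re = 2.80×10^5, f = 0.01592, h_f = 2.10 m ≈ 2.10 m ✓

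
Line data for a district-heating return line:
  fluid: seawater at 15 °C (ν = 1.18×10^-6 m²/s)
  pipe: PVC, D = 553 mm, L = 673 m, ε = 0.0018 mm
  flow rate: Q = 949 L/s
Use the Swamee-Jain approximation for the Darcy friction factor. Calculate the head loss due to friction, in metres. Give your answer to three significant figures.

V = 4Q/(πD²) = 4·0.949/(π·0.553²) = 3.951 m/s
Re = VD/ν = 3.951·0.553/1.18×10^-6 = 1.85×10^6 → turbulent
ε/D = 0.0018/553 = 3.25×10^-6
Swamee-Jain: f = 0.01061
h_f = f(L/D)V²/(2g) = 0.01061·(673/0.553)·3.951²/(2·9.81) = 10.28 m

h_f ≈ 10.3 m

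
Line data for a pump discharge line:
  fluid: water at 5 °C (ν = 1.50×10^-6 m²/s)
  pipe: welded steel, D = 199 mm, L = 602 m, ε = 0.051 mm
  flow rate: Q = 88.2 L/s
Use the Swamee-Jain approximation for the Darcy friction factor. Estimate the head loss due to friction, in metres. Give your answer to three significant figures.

V = 4Q/(πD²) = 4·0.0882/(π·0.199²) = 2.836 m/s
Re = VD/ν = 2.836·0.199/1.50×10^-6 = 3.76×10^5 → turbulent
ε/D = 0.051/199 = 2.56×10^-4
Swamee-Jain: f = 0.01639
h_f = f(L/D)V²/(2g) = 0.01639·(602/0.199)·2.836²/(2·9.81) = 20.32 m

h_f ≈ 20.3 m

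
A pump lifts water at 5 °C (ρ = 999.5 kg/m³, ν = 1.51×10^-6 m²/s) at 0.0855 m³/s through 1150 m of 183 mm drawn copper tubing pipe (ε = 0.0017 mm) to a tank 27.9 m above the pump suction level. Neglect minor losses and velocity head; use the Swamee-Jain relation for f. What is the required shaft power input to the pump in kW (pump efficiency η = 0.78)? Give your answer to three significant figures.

V = 4Q/(πD²) = 3.251 m/s; Re = 3.94×10^5; ε/D = 9.29×10^-6; f = 0.01380
h_f = f(L/D)V²/2g = 46.69 m
Total head H = z + h_f = 27.9 + 46.69 = 74.59 m
P_hyd = ρgQH = 999.5·9.81·0.0855·74.59 = 62.53 kW
P_shaft = P_hyd/η = 62.53/0.78 = 80.17 kW

P_shaft ≈ 80.2 kW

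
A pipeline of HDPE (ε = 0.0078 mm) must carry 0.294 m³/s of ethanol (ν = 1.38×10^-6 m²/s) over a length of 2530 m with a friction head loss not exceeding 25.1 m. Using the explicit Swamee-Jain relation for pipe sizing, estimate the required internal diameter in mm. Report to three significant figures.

D ≈ 396 mm

Swamee-Jain (Type III): D = 0.66·[ε^1.25·(LQ²/(gh_f))^4.75 + ν·Q^9.4·(L/(gh_f))^5.2]^0.04
LQ²/(gh_f) = 0.8881; L/(gh_f) = 10.27
Term 1 = ε^1.25·(…)^4.75 = 2.35×10^-7; Term 2 = ν·Q^9.4·(…)^5.2 = 2.53×10^-6
D = 0.66·(2.35×10^-7 + 2.53×10^-6)^0.04 = 0.3956 m = 396 mm
Check: V = 2.39 m/s, Re = 6.86×10^5, f = 0.01276, h_f = 23.8 m ≈ 25.1 m ✓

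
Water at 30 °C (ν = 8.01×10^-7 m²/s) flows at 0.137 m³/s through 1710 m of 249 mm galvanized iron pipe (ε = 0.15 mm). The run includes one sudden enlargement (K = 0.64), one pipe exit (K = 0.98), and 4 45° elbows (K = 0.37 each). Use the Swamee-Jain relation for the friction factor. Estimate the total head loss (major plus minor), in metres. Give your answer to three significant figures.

H_L ≈ 51.2 m

V = 4Q/(πD²) = 2.813 m/s; V²/2g = 0.4034 m
Re = 8.75×10^5, ε/D = 6.02×10^-4 → f = 0.01802 (Swamee-Jain)
Major: h_f = f(L/D)·V²/2g = 0.01802·6867·0.4034 = 49.93 m
Minor: ΣK = 3.10; h_m = ΣK·V²/2g = 1.251 m
Total H_L = 49.93 + 1.251 = 51.18 m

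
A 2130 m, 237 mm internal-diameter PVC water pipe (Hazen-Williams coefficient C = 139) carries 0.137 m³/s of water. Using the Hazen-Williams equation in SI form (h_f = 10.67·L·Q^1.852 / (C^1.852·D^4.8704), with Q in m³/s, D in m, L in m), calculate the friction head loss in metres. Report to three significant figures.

h_f = 10.67·2130·0.137^1.852 / (139^1.852·0.237^4.8704) = 68.25 m

h_f ≈ 68.3 m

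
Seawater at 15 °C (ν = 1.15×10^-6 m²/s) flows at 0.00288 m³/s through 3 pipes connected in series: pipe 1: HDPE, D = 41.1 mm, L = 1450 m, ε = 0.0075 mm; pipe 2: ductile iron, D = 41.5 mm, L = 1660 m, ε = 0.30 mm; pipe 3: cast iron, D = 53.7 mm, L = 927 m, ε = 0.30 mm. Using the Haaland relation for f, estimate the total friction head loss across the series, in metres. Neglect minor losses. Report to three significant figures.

Pipe 1: V = 2.171 m/s, Re = 7.76×10^4, ε/D = 1.82×10^-4, f = 0.01952, h_1 = f(L/D)V²/2g = 165.4 m
Pipe 2: V = 2.129 m/s, Re = 7.68×10^4, ε/D = 0.00723, f = 0.03501, h_2 = f(L/D)V²/2g = 323.6 m
Pipe 3: V = 1.272 m/s, Re = 5.94×10^4, ε/D = 0.00559, f = 0.03279, h_3 = f(L/D)V²/2g = 46.65 m
Series → Q common, losses add: H = Σh = 535.6 m

H ≈ 536 m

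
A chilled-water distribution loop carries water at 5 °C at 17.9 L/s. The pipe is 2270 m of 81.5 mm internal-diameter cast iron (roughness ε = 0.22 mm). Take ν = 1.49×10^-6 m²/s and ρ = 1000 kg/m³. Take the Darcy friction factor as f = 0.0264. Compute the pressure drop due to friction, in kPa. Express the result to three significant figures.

Δp ≈ 4330 kPa

V = 4Q/(πD²) = 4·0.0179/(π·0.0815²) = 3.431 m/s
h_f = f(L/D)V²/(2g) = 0.02640·(2270/0.0815)·3.431²/(2·9.81) = 441.2 m
Δp = ρg·h_f = 1000·9.81·441.2 = 4329 kPa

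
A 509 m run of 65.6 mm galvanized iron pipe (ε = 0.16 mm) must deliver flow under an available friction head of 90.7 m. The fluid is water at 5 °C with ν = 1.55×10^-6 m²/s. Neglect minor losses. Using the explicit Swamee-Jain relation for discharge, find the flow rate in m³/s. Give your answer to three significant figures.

Swamee-Jain (Type II): Q = -0.965·√(gD⁵h_f/L)·ln[ε/(3.7D) + √(3.17ν²L/(gD³h_f))]
√(gD⁵h_f/L) = √(9.81·0.0656⁵·90.7/509) = 0.001457
ε/(3.7D) = 6.59×10^-4; √(3.17ν²L/(gD³h_f)) = 1.24×10^-4
Q = -0.965·0.001457·ln(7.834×10^-4) = 0.01006 m³/s
Check: V = 2.98 m/s, Re = 1.26×10^5, f = 0.02613, h_f = 91.5 m ≈ 90.7 m ✓

Q ≈ 0.0101 m³/s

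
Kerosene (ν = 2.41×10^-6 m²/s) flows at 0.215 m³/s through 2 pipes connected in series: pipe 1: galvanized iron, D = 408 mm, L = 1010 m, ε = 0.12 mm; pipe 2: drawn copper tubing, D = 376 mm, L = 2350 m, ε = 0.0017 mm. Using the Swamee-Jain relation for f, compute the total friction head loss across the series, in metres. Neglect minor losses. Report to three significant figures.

Pipe 1: V = 1.644 m/s, Re = 2.78×10^5, ε/D = 2.94×10^-4, f = 0.01714, h_1 = f(L/D)V²/2g = 5.849 m
Pipe 2: V = 1.936 m/s, Re = 3.02×10^5, ε/D = 4.52×10^-6, f = 0.01441, h_2 = f(L/D)V²/2g = 17.21 m
Series → Q common, losses add: H = Σh = 23.06 m

H ≈ 23.1 m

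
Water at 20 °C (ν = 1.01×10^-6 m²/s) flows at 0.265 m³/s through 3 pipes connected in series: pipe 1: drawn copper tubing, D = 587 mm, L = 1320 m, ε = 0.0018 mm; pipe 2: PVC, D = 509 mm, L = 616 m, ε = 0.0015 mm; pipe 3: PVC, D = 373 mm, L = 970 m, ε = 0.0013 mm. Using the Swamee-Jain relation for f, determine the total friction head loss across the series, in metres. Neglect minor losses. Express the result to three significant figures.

H ≈ 12.0 m

Pipe 1: V = 0.9792 m/s, Re = 5.69×10^5, ε/D = 3.07×10^-6, f = 0.01285, h_1 = f(L/D)V²/2g = 1.412 m
Pipe 2: V = 1.302 m/s, Re = 6.56×10^5, ε/D = 2.95×10^-6, f = 0.01253, h_2 = f(L/D)V²/2g = 1.311 m
Pipe 3: V = 2.425 m/s, Re = 8.96×10^5, ε/D = 3.49×10^-6, f = 0.01191, h_3 = f(L/D)V²/2g = 9.282 m
Series → Q common, losses add: H = Σh = 12.01 m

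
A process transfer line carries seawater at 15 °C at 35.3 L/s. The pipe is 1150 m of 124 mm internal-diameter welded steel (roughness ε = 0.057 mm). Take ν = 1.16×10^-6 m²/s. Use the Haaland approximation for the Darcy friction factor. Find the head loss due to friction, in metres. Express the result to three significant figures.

h_f ≈ 71.8 m

V = 4Q/(πD²) = 4·0.0353/(π·0.124²) = 2.923 m/s
Re = VD/ν = 2.923·0.124/1.16×10^-6 = 3.12×10^5 → turbulent
ε/D = 0.057/124 = 4.60×10^-4
Haaland: f = 0.01779
h_f = f(L/D)V²/(2g) = 0.01779·(1150/0.124)·2.923²/(2·9.81) = 71.84 m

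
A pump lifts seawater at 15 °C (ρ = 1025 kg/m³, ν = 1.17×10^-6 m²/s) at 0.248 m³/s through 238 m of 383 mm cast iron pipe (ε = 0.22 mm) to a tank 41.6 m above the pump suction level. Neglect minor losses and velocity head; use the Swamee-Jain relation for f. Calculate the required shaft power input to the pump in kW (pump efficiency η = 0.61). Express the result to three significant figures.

V = 4Q/(πD²) = 2.153 m/s; Re = 7.05×10^5; ε/D = 5.74×10^-4; f = 0.01798
h_f = f(L/D)V²/2g = 2.638 m
Total head H = z + h_f = 41.6 + 2.638 = 44.24 m
P_hyd = ρgQH = 1025·9.81·0.248·44.24 = 110.3 kW
P_shaft = P_hyd/η = 110.3/0.61 = 180.8 kW

P_shaft ≈ 181 kW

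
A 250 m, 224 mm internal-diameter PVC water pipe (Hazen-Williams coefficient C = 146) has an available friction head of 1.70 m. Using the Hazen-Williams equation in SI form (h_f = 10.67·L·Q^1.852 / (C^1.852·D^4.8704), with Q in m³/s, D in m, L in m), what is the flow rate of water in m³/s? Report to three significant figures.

Q ≈ 0.0537 m³/s

Rearranging: Q = [h_f·C^1.852·D^4.8704 / (10.67·L)]^(1/1.852)
Q = [1.70·146^1.852·0.224^4.8704 / (10.67·250)]^0.540 = 0.05372 m³/s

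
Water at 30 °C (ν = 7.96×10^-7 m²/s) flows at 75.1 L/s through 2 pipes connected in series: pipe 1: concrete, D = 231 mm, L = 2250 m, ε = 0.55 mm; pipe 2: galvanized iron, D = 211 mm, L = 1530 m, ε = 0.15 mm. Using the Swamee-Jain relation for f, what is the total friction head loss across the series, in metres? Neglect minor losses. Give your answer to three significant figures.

Pipe 1: V = 1.792 m/s, Re = 5.20×10^5, ε/D = 0.00238, f = 0.02496, h_1 = f(L/D)V²/2g = 39.80 m
Pipe 2: V = 2.148 m/s, Re = 5.69×10^5, ε/D = 7.11×10^-4, f = 0.01889, h_2 = f(L/D)V²/2g = 32.20 m
Series → Q common, losses add: H = Σh = 72.00 m

H ≈ 72.0 m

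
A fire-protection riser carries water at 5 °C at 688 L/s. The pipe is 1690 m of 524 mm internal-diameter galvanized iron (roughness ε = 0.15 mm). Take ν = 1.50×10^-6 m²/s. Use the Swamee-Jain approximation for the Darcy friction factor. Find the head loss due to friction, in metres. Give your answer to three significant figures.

V = 4Q/(πD²) = 4·0.688/(π·0.524²) = 3.190 m/s
Re = VD/ν = 3.190·0.524/1.50×10^-6 = 1.11×10^6 → turbulent
ε/D = 0.15/524 = 2.86×10^-4
Swamee-Jain: f = 0.01556
h_f = f(L/D)V²/(2g) = 0.01556·(1690/0.524)·3.190²/(2·9.81) = 26.03 m

h_f ≈ 26.0 m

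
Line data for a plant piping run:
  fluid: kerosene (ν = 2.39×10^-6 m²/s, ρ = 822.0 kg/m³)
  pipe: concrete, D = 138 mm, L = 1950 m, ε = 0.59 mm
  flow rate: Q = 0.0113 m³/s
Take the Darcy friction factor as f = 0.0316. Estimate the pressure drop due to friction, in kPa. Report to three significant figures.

V = 4Q/(πD²) = 4·0.0113/(π·0.138²) = 0.7555 m/s
h_f = f(L/D)V²/(2g) = 0.03160·(1950/0.138)·0.7555²/(2·9.81) = 12.99 m
Δp = ρg·h_f = 822.0·9.81·12.99 = 104.7 kPa

Δp ≈ 105 kPa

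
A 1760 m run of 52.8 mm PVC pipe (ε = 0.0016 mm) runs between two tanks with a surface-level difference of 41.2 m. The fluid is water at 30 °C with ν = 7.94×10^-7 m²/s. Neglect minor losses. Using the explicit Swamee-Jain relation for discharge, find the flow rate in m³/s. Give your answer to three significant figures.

Swamee-Jain (Type II): Q = -0.965·√(gD⁵h_f/L)·ln[ε/(3.7D) + √(3.17ν²L/(gD³h_f))]
√(gD⁵h_f/L) = √(9.81·0.0528⁵·41.2/1760) = 3.070×10^-4
ε/(3.7D) = 8.19×10^-6; √(3.17ν²L/(gD³h_f)) = 2.43×10^-4
Q = -0.965·3.070×10^-4·ln(2.513×10^-4) = 0.002455 m³/s
Check: V = 1.12 m/s, Re = 7.46×10^4, f = 0.01917, h_f = 40.9 m ≈ 41.2 m ✓

Q ≈ 0.00246 m³/s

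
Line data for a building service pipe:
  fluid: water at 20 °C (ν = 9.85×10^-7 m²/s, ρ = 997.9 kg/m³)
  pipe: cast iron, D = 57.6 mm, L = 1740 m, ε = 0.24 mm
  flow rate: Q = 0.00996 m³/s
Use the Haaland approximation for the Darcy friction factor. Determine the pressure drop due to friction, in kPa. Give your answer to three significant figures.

V = 4Q/(πD²) = 4·0.00996/(π·0.0576²) = 3.822 m/s
Re = VD/ν = 3.822·0.0576/9.85×10^-7 = 2.24×10^5 → turbulent
ε/D = 0.24/57.6 = 0.00417
Haaland: f = 0.02925
h_f = f(L/D)V²/(2g) = 0.02925·(1740/0.0576)·3.822²/(2·9.81) = 658.0 m
Δp = ρg·h_f = 997.9·9.81·658.0 = 6441 kPa

Δp ≈ 6440 kPa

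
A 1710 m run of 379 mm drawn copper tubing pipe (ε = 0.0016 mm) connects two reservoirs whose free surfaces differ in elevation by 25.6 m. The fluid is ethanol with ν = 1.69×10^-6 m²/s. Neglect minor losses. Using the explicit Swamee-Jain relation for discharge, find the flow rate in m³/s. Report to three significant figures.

Swamee-Jain (Type II): Q = -0.965·√(gD⁵h_f/L)·ln[ε/(3.7D) + √(3.17ν²L/(gD³h_f))]
√(gD⁵h_f/L) = √(9.81·0.379⁵·25.6/1710) = 0.03389
ε/(3.7D) = 1.14×10^-6; √(3.17ν²L/(gD³h_f)) = 3.37×10^-5
Q = -0.965·0.03389·ln(3.479×10^-5) = 0.3357 m³/s
Check: V = 2.98 m/s, Re = 6.67×10^5, f = 0.01252, h_f = 25.5 m ≈ 25.6 m ✓

Q ≈ 0.336 m³/s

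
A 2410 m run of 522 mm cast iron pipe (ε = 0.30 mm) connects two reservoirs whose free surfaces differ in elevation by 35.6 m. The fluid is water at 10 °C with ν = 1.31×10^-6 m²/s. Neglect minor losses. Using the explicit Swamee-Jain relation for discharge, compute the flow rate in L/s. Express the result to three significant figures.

Swamee-Jain (Type II): Q = -0.965·√(gD⁵h_f/L)·ln[ε/(3.7D) + √(3.17ν²L/(gD³h_f))]
√(gD⁵h_f/L) = √(9.81·0.522⁵·35.6/2410) = 0.07494
ε/(3.7D) = 1.55×10^-4; √(3.17ν²L/(gD³h_f)) = 1.62×10^-5
Q = -0.965·0.07494·ln(1.716×10^-4) = 0.6270 m³/s
Check: V = 2.93 m/s, Re = 1.17×10^6, f = 0.01772, h_f = 35.8 m ≈ 35.6 m ✓

Q ≈ 627 L/s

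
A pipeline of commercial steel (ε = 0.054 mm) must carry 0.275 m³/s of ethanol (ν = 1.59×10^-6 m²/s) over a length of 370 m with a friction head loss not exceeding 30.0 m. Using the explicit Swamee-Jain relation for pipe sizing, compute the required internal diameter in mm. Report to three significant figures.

Swamee-Jain (Type III): D = 0.66·[ε^1.25·(LQ²/(gh_f))^4.75 + ν·Q^9.4·(L/(gh_f))^5.2]^0.04
LQ²/(gh_f) = 0.09508; L/(gh_f) = 1.257
Term 1 = ε^1.25·(…)^4.75 = 6.48×10^-11; Term 2 = ν·Q^9.4·(…)^5.2 = 2.81×10^-11
D = 0.66·(6.48×10^-11 + 2.81×10^-11)^0.04 = 0.2620 m = 262 mm
Check: V = 5.10 m/s, Re = 8.41×10^5, f = 0.01499, h_f = 28.1 m ≈ 30.0 m ✓

D ≈ 262 mm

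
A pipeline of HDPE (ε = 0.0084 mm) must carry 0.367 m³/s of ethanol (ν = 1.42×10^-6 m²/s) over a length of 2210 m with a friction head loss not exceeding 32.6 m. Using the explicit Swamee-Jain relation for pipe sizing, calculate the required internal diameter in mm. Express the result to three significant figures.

D ≈ 397 mm

Swamee-Jain (Type III): D = 0.66·[ε^1.25·(LQ²/(gh_f))^4.75 + ν·Q^9.4·(L/(gh_f))^5.2]^0.04
LQ²/(gh_f) = 0.9308; L/(gh_f) = 6.910
Term 1 = ε^1.25·(…)^4.75 = 3.22×10^-7; Term 2 = ν·Q^9.4·(…)^5.2 = 2.66×10^-6
D = 0.66·(3.22×10^-7 + 2.66×10^-6)^0.04 = 0.3968 m = 397 mm
Check: V = 2.97 m/s, Re = 8.29×10^5, f = 0.01243, h_f = 31.1 m ≈ 32.6 m ✓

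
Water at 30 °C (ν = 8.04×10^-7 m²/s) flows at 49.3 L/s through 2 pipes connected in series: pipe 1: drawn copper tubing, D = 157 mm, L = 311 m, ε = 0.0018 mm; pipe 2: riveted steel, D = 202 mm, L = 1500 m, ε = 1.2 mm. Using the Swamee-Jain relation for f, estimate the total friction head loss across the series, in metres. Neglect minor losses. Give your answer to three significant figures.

Pipe 1: V = 2.547 m/s, Re = 4.97×10^5, ε/D = 1.15×10^-5, f = 0.01329, h_1 = f(L/D)V²/2g = 8.700 m
Pipe 2: V = 1.538 m/s, Re = 3.87×10^5, ε/D = 0.00594, f = 0.03235, h_2 = f(L/D)V²/2g = 28.97 m
Series → Q common, losses add: H = Σh = 37.67 m

H ≈ 37.7 m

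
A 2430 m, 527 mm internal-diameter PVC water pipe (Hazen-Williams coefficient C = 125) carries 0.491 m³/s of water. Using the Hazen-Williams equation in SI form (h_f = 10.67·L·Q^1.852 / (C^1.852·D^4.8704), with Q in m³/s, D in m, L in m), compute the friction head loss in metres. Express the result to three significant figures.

h_f = 10.67·2430·0.491^1.852 / (125^1.852·0.527^4.8704) = 20.56 m

h_f ≈ 20.6 m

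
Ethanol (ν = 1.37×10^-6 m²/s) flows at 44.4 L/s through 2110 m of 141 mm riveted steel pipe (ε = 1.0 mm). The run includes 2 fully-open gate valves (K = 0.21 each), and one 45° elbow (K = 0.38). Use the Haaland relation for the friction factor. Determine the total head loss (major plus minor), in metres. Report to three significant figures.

H_L ≈ 211 m

V = 4Q/(πD²) = 2.844 m/s; V²/2g = 0.4121 m
Re = 2.93×10^5, ε/D = 0.00709 → f = 0.03416 (Haaland)
Major: h_f = f(L/D)·V²/2g = 0.03416·14965·0.4121 = 210.7 m
Minor: ΣK = 0.800; h_m = ΣK·V²/2g = 0.3297 m
Total H_L = 210.7 + 0.3297 = 211.0 m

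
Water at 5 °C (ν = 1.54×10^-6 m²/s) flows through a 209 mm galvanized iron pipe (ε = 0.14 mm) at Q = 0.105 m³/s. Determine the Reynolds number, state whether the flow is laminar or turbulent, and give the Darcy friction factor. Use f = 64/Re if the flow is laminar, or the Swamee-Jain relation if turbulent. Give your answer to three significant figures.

Re ≈ 4.15×10^5; turbulent; f ≈ 0.0189

V = 4Q/(πD²) = 3.061 m/s
Re = VD/ν = 3.061·0.209/1.54×10^-6 = 4.15×10^5
Re > 4000 → turbulent; ε/D = 6.70×10^-4
Swamee-Jain: f = 0.01891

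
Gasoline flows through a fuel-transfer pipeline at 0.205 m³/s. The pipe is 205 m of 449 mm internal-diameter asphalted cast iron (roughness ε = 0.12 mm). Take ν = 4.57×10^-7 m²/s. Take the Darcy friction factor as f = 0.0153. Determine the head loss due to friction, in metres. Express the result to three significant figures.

V = 4Q/(πD²) = 4·0.205/(π·0.449²) = 1.295 m/s
h_f = f(L/D)V²/(2g) = 0.01530·(205/0.449)·1.295²/(2·9.81) = 0.5968 m

h_f ≈ 0.597 m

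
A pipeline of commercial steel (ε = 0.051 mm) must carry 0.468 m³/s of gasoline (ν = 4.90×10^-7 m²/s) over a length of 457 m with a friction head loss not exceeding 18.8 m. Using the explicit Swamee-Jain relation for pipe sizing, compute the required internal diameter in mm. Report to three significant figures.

Swamee-Jain (Type III): D = 0.66·[ε^1.25·(LQ²/(gh_f))^4.75 + ν·Q^9.4·(L/(gh_f))^5.2]^0.04
LQ²/(gh_f) = 0.5427; L/(gh_f) = 2.478
Term 1 = ε^1.25·(…)^4.75 = 2.36×10^-7; Term 2 = ν·Q^9.4·(…)^5.2 = 4.36×10^-8
D = 0.66·(2.36×10^-7 + 4.36×10^-8)^0.04 = 0.3609 m = 361 mm
Check: V = 4.57 m/s, Re = 3.37×10^6, f = 0.01328, h_f = 17.9 m ≈ 18.8 m ✓

D ≈ 361 mm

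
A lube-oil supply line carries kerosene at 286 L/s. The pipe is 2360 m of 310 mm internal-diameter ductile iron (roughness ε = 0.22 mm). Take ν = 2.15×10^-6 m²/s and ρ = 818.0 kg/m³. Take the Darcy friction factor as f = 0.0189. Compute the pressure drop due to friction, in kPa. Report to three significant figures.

Δp ≈ 845 kPa

V = 4Q/(πD²) = 4·0.286/(π·0.310²) = 3.789 m/s
h_f = f(L/D)V²/(2g) = 0.01890·(2360/0.310)·3.789²/(2·9.81) = 105.3 m
Δp = ρg·h_f = 818.0·9.81·105.3 = 845.0 kPa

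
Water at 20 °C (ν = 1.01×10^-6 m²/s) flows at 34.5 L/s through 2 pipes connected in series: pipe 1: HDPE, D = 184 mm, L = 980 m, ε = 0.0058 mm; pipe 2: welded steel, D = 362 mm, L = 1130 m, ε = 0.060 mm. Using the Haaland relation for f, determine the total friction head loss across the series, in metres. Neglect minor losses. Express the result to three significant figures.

Pipe 1: V = 1.297 m/s, Re = 2.36×10^5, ε/D = 3.15×10^-5, f = 0.01523, h_1 = f(L/D)V²/2g = 6.962 m
Pipe 2: V = 0.3352 m/s, Re = 1.20×10^5, ε/D = 1.66×10^-4, f = 0.01800, h_2 = f(L/D)V²/2g = 0.3218 m
Series → Q common, losses add: H = Σh = 7.284 m

H ≈ 7.28 m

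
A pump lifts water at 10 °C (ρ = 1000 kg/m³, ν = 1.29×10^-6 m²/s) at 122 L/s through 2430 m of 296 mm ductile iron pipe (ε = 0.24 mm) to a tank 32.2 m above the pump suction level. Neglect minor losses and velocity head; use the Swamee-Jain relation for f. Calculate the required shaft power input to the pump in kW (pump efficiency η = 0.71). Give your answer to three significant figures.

P_shaft ≈ 97.8 kW

V = 4Q/(πD²) = 1.773 m/s; Re = 4.07×10^5; ε/D = 8.11×10^-4; f = 0.01964
h_f = f(L/D)V²/2g = 25.83 m
Total head H = z + h_f = 32.2 + 25.83 = 58.03 m
P_hyd = ρgQH = 1000·9.81·0.122·58.03 = 69.45 kW
P_shaft = P_hyd/η = 69.45/0.71 = 97.82 kW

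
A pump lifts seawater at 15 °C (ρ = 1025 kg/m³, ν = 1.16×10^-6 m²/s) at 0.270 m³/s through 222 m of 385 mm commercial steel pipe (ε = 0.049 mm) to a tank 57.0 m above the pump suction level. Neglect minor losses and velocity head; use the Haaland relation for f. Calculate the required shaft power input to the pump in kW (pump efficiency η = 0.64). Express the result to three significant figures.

P_shaft ≈ 251 kW

V = 4Q/(πD²) = 2.319 m/s; Re = 7.70×10^5; ε/D = 1.27×10^-4; f = 0.01399
h_f = f(L/D)V²/2g = 2.211 m
Total head H = z + h_f = 57.0 + 2.211 = 59.21 m
P_hyd = ρgQH = 1025·9.81·0.270·59.21 = 160.8 kW
P_shaft = P_hyd/η = 160.8/0.64 = 251.2 kW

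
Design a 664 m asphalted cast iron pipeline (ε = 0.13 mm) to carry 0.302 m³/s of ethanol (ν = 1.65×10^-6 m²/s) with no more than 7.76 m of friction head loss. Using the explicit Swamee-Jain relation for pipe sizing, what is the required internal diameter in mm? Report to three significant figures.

Swamee-Jain (Type III): D = 0.66·[ε^1.25·(LQ²/(gh_f))^4.75 + ν·Q^9.4·(L/(gh_f))^5.2]^0.04
LQ²/(gh_f) = 0.7955; L/(gh_f) = 8.722
Term 1 = ε^1.25·(…)^4.75 = 4.68×10^-6; Term 2 = ν·Q^9.4·(…)^5.2 = 1.66×10^-6
D = 0.66·(4.68×10^-6 + 1.66×10^-6)^0.04 = 0.4089 m = 409 mm
Check: V = 2.30 m/s, Re = 5.70×10^5, f = 0.01638, h_f = 7.17 m ≈ 7.76 m ✓

D ≈ 409 mm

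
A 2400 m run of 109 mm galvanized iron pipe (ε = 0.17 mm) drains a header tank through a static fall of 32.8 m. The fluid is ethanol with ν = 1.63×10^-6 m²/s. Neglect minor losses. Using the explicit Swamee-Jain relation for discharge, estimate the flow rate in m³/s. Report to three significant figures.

Swamee-Jain (Type II): Q = -0.965·√(gD⁵h_f/L)·ln[ε/(3.7D) + √(3.17ν²L/(gD³h_f))]
√(gD⁵h_f/L) = √(9.81·0.109⁵·32.8/2400) = 0.001436
ε/(3.7D) = 4.22×10^-4; √(3.17ν²L/(gD³h_f)) = 2.20×10^-4
Q = -0.965·0.001436·ln(6.418×10^-4) = 0.01019 m³/s
Check: V = 1.09 m/s, Re = 7.30×10^4, f = 0.02474, h_f = 33.1 m ≈ 32.8 m ✓

Q ≈ 0.0102 m³/s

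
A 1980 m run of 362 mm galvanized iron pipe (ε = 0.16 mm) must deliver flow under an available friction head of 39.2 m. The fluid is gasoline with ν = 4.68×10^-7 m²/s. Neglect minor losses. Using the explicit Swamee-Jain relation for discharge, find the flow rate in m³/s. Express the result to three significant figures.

Q ≈ 0.301 m³/s

Swamee-Jain (Type II): Q = -0.965·√(gD⁵h_f/L)·ln[ε/(3.7D) + √(3.17ν²L/(gD³h_f))]
√(gD⁵h_f/L) = √(9.81·0.362⁵·39.2/1980) = 0.03475
ε/(3.7D) = 1.19×10^-4; √(3.17ν²L/(gD³h_f)) = 8.68×10^-6
Q = -0.965·0.03475·ln(1.281×10^-4) = 0.3005 m³/s
Check: V = 2.92 m/s, Re = 2.26×10^6, f = 0.01657, h_f = 39.4 m ≈ 39.2 m ✓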